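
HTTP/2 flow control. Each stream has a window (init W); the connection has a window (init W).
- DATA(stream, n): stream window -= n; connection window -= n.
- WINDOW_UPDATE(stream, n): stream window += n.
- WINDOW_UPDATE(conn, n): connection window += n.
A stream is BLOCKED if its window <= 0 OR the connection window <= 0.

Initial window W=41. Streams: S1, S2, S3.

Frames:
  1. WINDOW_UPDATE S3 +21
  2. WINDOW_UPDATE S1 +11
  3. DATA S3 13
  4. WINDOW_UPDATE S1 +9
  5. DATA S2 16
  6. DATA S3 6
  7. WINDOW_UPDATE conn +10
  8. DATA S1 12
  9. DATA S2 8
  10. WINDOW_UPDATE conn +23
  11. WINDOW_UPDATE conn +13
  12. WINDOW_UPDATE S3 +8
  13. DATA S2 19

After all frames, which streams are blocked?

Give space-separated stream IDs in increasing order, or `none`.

Answer: S2

Derivation:
Op 1: conn=41 S1=41 S2=41 S3=62 blocked=[]
Op 2: conn=41 S1=52 S2=41 S3=62 blocked=[]
Op 3: conn=28 S1=52 S2=41 S3=49 blocked=[]
Op 4: conn=28 S1=61 S2=41 S3=49 blocked=[]
Op 5: conn=12 S1=61 S2=25 S3=49 blocked=[]
Op 6: conn=6 S1=61 S2=25 S3=43 blocked=[]
Op 7: conn=16 S1=61 S2=25 S3=43 blocked=[]
Op 8: conn=4 S1=49 S2=25 S3=43 blocked=[]
Op 9: conn=-4 S1=49 S2=17 S3=43 blocked=[1, 2, 3]
Op 10: conn=19 S1=49 S2=17 S3=43 blocked=[]
Op 11: conn=32 S1=49 S2=17 S3=43 blocked=[]
Op 12: conn=32 S1=49 S2=17 S3=51 blocked=[]
Op 13: conn=13 S1=49 S2=-2 S3=51 blocked=[2]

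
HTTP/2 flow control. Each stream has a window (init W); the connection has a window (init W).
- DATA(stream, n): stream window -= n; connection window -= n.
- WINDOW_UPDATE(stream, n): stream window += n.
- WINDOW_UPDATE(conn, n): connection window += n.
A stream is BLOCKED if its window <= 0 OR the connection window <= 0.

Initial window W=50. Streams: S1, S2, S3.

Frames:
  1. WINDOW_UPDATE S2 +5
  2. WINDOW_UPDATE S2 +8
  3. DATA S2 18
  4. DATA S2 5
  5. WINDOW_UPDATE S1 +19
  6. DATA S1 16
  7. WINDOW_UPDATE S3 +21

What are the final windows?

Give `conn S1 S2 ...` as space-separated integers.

Answer: 11 53 40 71

Derivation:
Op 1: conn=50 S1=50 S2=55 S3=50 blocked=[]
Op 2: conn=50 S1=50 S2=63 S3=50 blocked=[]
Op 3: conn=32 S1=50 S2=45 S3=50 blocked=[]
Op 4: conn=27 S1=50 S2=40 S3=50 blocked=[]
Op 5: conn=27 S1=69 S2=40 S3=50 blocked=[]
Op 6: conn=11 S1=53 S2=40 S3=50 blocked=[]
Op 7: conn=11 S1=53 S2=40 S3=71 blocked=[]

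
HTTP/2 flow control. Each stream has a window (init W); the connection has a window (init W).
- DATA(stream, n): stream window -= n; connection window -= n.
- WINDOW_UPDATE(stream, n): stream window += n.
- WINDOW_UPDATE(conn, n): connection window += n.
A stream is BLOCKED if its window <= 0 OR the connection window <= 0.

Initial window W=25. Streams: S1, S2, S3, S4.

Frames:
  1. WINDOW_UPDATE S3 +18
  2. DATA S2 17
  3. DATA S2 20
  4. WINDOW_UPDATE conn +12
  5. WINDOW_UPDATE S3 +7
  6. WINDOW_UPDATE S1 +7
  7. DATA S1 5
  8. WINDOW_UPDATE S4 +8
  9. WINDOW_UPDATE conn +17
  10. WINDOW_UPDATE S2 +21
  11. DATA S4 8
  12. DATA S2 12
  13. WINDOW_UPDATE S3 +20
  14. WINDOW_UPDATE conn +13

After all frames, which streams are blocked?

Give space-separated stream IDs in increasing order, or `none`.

Answer: S2

Derivation:
Op 1: conn=25 S1=25 S2=25 S3=43 S4=25 blocked=[]
Op 2: conn=8 S1=25 S2=8 S3=43 S4=25 blocked=[]
Op 3: conn=-12 S1=25 S2=-12 S3=43 S4=25 blocked=[1, 2, 3, 4]
Op 4: conn=0 S1=25 S2=-12 S3=43 S4=25 blocked=[1, 2, 3, 4]
Op 5: conn=0 S1=25 S2=-12 S3=50 S4=25 blocked=[1, 2, 3, 4]
Op 6: conn=0 S1=32 S2=-12 S3=50 S4=25 blocked=[1, 2, 3, 4]
Op 7: conn=-5 S1=27 S2=-12 S3=50 S4=25 blocked=[1, 2, 3, 4]
Op 8: conn=-5 S1=27 S2=-12 S3=50 S4=33 blocked=[1, 2, 3, 4]
Op 9: conn=12 S1=27 S2=-12 S3=50 S4=33 blocked=[2]
Op 10: conn=12 S1=27 S2=9 S3=50 S4=33 blocked=[]
Op 11: conn=4 S1=27 S2=9 S3=50 S4=25 blocked=[]
Op 12: conn=-8 S1=27 S2=-3 S3=50 S4=25 blocked=[1, 2, 3, 4]
Op 13: conn=-8 S1=27 S2=-3 S3=70 S4=25 blocked=[1, 2, 3, 4]
Op 14: conn=5 S1=27 S2=-3 S3=70 S4=25 blocked=[2]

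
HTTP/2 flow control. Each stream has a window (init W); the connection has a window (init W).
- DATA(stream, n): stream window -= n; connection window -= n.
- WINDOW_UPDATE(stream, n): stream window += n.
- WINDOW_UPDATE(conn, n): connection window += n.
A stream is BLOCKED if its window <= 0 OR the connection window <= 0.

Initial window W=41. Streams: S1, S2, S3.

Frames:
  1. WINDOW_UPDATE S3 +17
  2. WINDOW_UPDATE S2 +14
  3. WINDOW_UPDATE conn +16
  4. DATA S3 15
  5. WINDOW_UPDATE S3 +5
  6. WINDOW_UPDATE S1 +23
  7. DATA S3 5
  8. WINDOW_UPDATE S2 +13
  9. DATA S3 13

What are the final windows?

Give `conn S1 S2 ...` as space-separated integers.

Op 1: conn=41 S1=41 S2=41 S3=58 blocked=[]
Op 2: conn=41 S1=41 S2=55 S3=58 blocked=[]
Op 3: conn=57 S1=41 S2=55 S3=58 blocked=[]
Op 4: conn=42 S1=41 S2=55 S3=43 blocked=[]
Op 5: conn=42 S1=41 S2=55 S3=48 blocked=[]
Op 6: conn=42 S1=64 S2=55 S3=48 blocked=[]
Op 7: conn=37 S1=64 S2=55 S3=43 blocked=[]
Op 8: conn=37 S1=64 S2=68 S3=43 blocked=[]
Op 9: conn=24 S1=64 S2=68 S3=30 blocked=[]

Answer: 24 64 68 30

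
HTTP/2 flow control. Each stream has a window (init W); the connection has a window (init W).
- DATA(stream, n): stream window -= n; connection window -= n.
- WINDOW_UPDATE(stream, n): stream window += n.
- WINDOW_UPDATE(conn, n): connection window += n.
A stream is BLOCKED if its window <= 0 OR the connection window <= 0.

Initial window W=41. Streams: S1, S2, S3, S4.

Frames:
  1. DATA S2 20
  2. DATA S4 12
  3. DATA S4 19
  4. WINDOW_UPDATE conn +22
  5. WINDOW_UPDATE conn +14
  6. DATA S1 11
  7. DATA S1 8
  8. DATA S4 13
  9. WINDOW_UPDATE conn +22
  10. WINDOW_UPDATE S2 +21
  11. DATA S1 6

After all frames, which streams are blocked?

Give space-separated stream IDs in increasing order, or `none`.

Answer: S4

Derivation:
Op 1: conn=21 S1=41 S2=21 S3=41 S4=41 blocked=[]
Op 2: conn=9 S1=41 S2=21 S3=41 S4=29 blocked=[]
Op 3: conn=-10 S1=41 S2=21 S3=41 S4=10 blocked=[1, 2, 3, 4]
Op 4: conn=12 S1=41 S2=21 S3=41 S4=10 blocked=[]
Op 5: conn=26 S1=41 S2=21 S3=41 S4=10 blocked=[]
Op 6: conn=15 S1=30 S2=21 S3=41 S4=10 blocked=[]
Op 7: conn=7 S1=22 S2=21 S3=41 S4=10 blocked=[]
Op 8: conn=-6 S1=22 S2=21 S3=41 S4=-3 blocked=[1, 2, 3, 4]
Op 9: conn=16 S1=22 S2=21 S3=41 S4=-3 blocked=[4]
Op 10: conn=16 S1=22 S2=42 S3=41 S4=-3 blocked=[4]
Op 11: conn=10 S1=16 S2=42 S3=41 S4=-3 blocked=[4]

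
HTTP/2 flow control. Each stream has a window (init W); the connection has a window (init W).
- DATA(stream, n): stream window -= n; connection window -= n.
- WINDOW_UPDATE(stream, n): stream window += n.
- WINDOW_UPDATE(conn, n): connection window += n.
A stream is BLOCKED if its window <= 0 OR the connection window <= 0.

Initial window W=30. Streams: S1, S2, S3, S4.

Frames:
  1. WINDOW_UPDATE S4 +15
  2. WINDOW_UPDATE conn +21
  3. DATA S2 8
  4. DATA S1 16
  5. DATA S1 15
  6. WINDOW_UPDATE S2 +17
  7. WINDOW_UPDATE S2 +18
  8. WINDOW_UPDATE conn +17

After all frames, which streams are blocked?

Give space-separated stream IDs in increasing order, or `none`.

Op 1: conn=30 S1=30 S2=30 S3=30 S4=45 blocked=[]
Op 2: conn=51 S1=30 S2=30 S3=30 S4=45 blocked=[]
Op 3: conn=43 S1=30 S2=22 S3=30 S4=45 blocked=[]
Op 4: conn=27 S1=14 S2=22 S3=30 S4=45 blocked=[]
Op 5: conn=12 S1=-1 S2=22 S3=30 S4=45 blocked=[1]
Op 6: conn=12 S1=-1 S2=39 S3=30 S4=45 blocked=[1]
Op 7: conn=12 S1=-1 S2=57 S3=30 S4=45 blocked=[1]
Op 8: conn=29 S1=-1 S2=57 S3=30 S4=45 blocked=[1]

Answer: S1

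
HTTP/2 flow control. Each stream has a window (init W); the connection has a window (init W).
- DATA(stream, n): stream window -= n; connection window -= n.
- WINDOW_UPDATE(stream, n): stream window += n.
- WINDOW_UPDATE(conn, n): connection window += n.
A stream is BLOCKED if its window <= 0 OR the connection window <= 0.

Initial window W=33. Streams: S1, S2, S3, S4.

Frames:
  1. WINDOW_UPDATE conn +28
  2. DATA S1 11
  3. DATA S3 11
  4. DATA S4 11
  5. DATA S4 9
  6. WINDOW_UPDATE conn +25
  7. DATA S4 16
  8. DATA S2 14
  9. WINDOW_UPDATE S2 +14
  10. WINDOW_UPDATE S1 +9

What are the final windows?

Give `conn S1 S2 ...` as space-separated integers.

Answer: 14 31 33 22 -3

Derivation:
Op 1: conn=61 S1=33 S2=33 S3=33 S4=33 blocked=[]
Op 2: conn=50 S1=22 S2=33 S3=33 S4=33 blocked=[]
Op 3: conn=39 S1=22 S2=33 S3=22 S4=33 blocked=[]
Op 4: conn=28 S1=22 S2=33 S3=22 S4=22 blocked=[]
Op 5: conn=19 S1=22 S2=33 S3=22 S4=13 blocked=[]
Op 6: conn=44 S1=22 S2=33 S3=22 S4=13 blocked=[]
Op 7: conn=28 S1=22 S2=33 S3=22 S4=-3 blocked=[4]
Op 8: conn=14 S1=22 S2=19 S3=22 S4=-3 blocked=[4]
Op 9: conn=14 S1=22 S2=33 S3=22 S4=-3 blocked=[4]
Op 10: conn=14 S1=31 S2=33 S3=22 S4=-3 blocked=[4]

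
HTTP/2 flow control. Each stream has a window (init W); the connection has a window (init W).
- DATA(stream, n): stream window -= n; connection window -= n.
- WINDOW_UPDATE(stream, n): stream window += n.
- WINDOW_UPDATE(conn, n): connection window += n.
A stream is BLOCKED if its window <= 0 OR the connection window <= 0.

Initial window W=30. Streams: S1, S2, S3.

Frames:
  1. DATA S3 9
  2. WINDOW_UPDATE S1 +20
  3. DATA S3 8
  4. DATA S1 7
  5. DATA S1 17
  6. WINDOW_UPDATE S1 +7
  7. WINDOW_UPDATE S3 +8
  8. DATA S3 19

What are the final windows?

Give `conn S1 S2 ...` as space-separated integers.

Op 1: conn=21 S1=30 S2=30 S3=21 blocked=[]
Op 2: conn=21 S1=50 S2=30 S3=21 blocked=[]
Op 3: conn=13 S1=50 S2=30 S3=13 blocked=[]
Op 4: conn=6 S1=43 S2=30 S3=13 blocked=[]
Op 5: conn=-11 S1=26 S2=30 S3=13 blocked=[1, 2, 3]
Op 6: conn=-11 S1=33 S2=30 S3=13 blocked=[1, 2, 3]
Op 7: conn=-11 S1=33 S2=30 S3=21 blocked=[1, 2, 3]
Op 8: conn=-30 S1=33 S2=30 S3=2 blocked=[1, 2, 3]

Answer: -30 33 30 2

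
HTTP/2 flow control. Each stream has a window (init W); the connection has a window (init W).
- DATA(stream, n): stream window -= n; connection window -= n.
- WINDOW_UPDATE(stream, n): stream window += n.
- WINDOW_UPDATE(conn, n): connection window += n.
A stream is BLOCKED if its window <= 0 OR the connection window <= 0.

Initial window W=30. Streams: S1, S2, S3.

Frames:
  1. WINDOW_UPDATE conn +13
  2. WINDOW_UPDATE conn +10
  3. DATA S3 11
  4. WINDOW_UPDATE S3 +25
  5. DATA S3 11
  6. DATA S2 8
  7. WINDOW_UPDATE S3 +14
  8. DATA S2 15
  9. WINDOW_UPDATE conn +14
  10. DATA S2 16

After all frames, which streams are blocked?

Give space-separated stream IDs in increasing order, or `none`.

Op 1: conn=43 S1=30 S2=30 S3=30 blocked=[]
Op 2: conn=53 S1=30 S2=30 S3=30 blocked=[]
Op 3: conn=42 S1=30 S2=30 S3=19 blocked=[]
Op 4: conn=42 S1=30 S2=30 S3=44 blocked=[]
Op 5: conn=31 S1=30 S2=30 S3=33 blocked=[]
Op 6: conn=23 S1=30 S2=22 S3=33 blocked=[]
Op 7: conn=23 S1=30 S2=22 S3=47 blocked=[]
Op 8: conn=8 S1=30 S2=7 S3=47 blocked=[]
Op 9: conn=22 S1=30 S2=7 S3=47 blocked=[]
Op 10: conn=6 S1=30 S2=-9 S3=47 blocked=[2]

Answer: S2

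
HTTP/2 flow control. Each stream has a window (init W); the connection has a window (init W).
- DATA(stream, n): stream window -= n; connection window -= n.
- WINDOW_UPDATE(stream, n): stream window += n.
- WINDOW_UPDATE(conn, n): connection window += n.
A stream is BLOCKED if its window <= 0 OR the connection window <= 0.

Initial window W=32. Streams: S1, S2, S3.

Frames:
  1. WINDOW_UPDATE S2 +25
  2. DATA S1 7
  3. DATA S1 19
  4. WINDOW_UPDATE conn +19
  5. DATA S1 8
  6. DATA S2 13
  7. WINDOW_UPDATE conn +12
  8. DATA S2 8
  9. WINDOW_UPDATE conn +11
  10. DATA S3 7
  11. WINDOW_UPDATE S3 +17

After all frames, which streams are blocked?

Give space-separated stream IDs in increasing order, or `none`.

Op 1: conn=32 S1=32 S2=57 S3=32 blocked=[]
Op 2: conn=25 S1=25 S2=57 S3=32 blocked=[]
Op 3: conn=6 S1=6 S2=57 S3=32 blocked=[]
Op 4: conn=25 S1=6 S2=57 S3=32 blocked=[]
Op 5: conn=17 S1=-2 S2=57 S3=32 blocked=[1]
Op 6: conn=4 S1=-2 S2=44 S3=32 blocked=[1]
Op 7: conn=16 S1=-2 S2=44 S3=32 blocked=[1]
Op 8: conn=8 S1=-2 S2=36 S3=32 blocked=[1]
Op 9: conn=19 S1=-2 S2=36 S3=32 blocked=[1]
Op 10: conn=12 S1=-2 S2=36 S3=25 blocked=[1]
Op 11: conn=12 S1=-2 S2=36 S3=42 blocked=[1]

Answer: S1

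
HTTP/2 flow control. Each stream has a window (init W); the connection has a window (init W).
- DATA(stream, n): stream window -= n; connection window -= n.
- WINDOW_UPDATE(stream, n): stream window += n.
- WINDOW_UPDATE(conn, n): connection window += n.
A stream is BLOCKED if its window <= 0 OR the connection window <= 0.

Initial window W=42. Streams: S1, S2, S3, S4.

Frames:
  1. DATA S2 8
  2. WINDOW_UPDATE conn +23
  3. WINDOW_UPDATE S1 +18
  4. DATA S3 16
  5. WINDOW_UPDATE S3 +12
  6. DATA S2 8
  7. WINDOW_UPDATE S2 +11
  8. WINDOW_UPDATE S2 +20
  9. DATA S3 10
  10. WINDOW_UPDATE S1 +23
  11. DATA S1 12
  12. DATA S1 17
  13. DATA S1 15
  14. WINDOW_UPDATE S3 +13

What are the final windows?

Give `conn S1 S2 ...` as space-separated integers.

Op 1: conn=34 S1=42 S2=34 S3=42 S4=42 blocked=[]
Op 2: conn=57 S1=42 S2=34 S3=42 S4=42 blocked=[]
Op 3: conn=57 S1=60 S2=34 S3=42 S4=42 blocked=[]
Op 4: conn=41 S1=60 S2=34 S3=26 S4=42 blocked=[]
Op 5: conn=41 S1=60 S2=34 S3=38 S4=42 blocked=[]
Op 6: conn=33 S1=60 S2=26 S3=38 S4=42 blocked=[]
Op 7: conn=33 S1=60 S2=37 S3=38 S4=42 blocked=[]
Op 8: conn=33 S1=60 S2=57 S3=38 S4=42 blocked=[]
Op 9: conn=23 S1=60 S2=57 S3=28 S4=42 blocked=[]
Op 10: conn=23 S1=83 S2=57 S3=28 S4=42 blocked=[]
Op 11: conn=11 S1=71 S2=57 S3=28 S4=42 blocked=[]
Op 12: conn=-6 S1=54 S2=57 S3=28 S4=42 blocked=[1, 2, 3, 4]
Op 13: conn=-21 S1=39 S2=57 S3=28 S4=42 blocked=[1, 2, 3, 4]
Op 14: conn=-21 S1=39 S2=57 S3=41 S4=42 blocked=[1, 2, 3, 4]

Answer: -21 39 57 41 42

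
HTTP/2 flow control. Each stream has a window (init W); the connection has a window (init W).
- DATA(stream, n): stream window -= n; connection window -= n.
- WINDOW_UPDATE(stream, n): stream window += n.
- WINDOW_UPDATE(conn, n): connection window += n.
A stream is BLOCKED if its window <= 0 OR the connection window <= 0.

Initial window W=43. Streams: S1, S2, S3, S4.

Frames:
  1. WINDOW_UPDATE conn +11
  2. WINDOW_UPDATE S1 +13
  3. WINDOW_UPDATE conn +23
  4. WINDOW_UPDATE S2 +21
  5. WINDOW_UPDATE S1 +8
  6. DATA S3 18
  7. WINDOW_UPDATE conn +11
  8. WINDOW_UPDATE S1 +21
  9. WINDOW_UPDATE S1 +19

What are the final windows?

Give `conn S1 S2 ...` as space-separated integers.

Answer: 70 104 64 25 43

Derivation:
Op 1: conn=54 S1=43 S2=43 S3=43 S4=43 blocked=[]
Op 2: conn=54 S1=56 S2=43 S3=43 S4=43 blocked=[]
Op 3: conn=77 S1=56 S2=43 S3=43 S4=43 blocked=[]
Op 4: conn=77 S1=56 S2=64 S3=43 S4=43 blocked=[]
Op 5: conn=77 S1=64 S2=64 S3=43 S4=43 blocked=[]
Op 6: conn=59 S1=64 S2=64 S3=25 S4=43 blocked=[]
Op 7: conn=70 S1=64 S2=64 S3=25 S4=43 blocked=[]
Op 8: conn=70 S1=85 S2=64 S3=25 S4=43 blocked=[]
Op 9: conn=70 S1=104 S2=64 S3=25 S4=43 blocked=[]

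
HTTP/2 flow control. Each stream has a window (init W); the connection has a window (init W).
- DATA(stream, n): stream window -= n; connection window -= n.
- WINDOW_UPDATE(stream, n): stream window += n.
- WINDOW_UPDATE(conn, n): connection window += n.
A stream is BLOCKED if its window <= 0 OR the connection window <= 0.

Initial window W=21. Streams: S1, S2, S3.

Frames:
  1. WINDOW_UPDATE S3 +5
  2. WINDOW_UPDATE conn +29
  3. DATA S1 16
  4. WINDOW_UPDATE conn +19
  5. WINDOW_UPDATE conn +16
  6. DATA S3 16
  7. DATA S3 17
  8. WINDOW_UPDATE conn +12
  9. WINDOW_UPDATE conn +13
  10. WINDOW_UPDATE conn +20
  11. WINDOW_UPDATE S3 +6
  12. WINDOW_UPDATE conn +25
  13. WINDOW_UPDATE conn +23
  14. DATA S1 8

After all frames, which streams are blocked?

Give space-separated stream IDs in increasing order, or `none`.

Answer: S1 S3

Derivation:
Op 1: conn=21 S1=21 S2=21 S3=26 blocked=[]
Op 2: conn=50 S1=21 S2=21 S3=26 blocked=[]
Op 3: conn=34 S1=5 S2=21 S3=26 blocked=[]
Op 4: conn=53 S1=5 S2=21 S3=26 blocked=[]
Op 5: conn=69 S1=5 S2=21 S3=26 blocked=[]
Op 6: conn=53 S1=5 S2=21 S3=10 blocked=[]
Op 7: conn=36 S1=5 S2=21 S3=-7 blocked=[3]
Op 8: conn=48 S1=5 S2=21 S3=-7 blocked=[3]
Op 9: conn=61 S1=5 S2=21 S3=-7 blocked=[3]
Op 10: conn=81 S1=5 S2=21 S3=-7 blocked=[3]
Op 11: conn=81 S1=5 S2=21 S3=-1 blocked=[3]
Op 12: conn=106 S1=5 S2=21 S3=-1 blocked=[3]
Op 13: conn=129 S1=5 S2=21 S3=-1 blocked=[3]
Op 14: conn=121 S1=-3 S2=21 S3=-1 blocked=[1, 3]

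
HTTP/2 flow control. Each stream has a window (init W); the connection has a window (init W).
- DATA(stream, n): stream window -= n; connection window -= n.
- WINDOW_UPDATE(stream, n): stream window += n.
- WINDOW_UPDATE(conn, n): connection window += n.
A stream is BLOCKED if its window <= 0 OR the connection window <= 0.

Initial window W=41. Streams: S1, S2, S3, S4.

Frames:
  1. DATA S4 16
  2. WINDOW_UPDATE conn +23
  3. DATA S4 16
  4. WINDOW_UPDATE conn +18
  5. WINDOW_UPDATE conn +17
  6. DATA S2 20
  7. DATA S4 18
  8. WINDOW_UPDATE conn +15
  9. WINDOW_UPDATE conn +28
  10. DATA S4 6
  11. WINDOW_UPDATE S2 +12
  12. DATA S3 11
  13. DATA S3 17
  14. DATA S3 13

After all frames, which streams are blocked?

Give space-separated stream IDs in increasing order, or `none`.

Answer: S3 S4

Derivation:
Op 1: conn=25 S1=41 S2=41 S3=41 S4=25 blocked=[]
Op 2: conn=48 S1=41 S2=41 S3=41 S4=25 blocked=[]
Op 3: conn=32 S1=41 S2=41 S3=41 S4=9 blocked=[]
Op 4: conn=50 S1=41 S2=41 S3=41 S4=9 blocked=[]
Op 5: conn=67 S1=41 S2=41 S3=41 S4=9 blocked=[]
Op 6: conn=47 S1=41 S2=21 S3=41 S4=9 blocked=[]
Op 7: conn=29 S1=41 S2=21 S3=41 S4=-9 blocked=[4]
Op 8: conn=44 S1=41 S2=21 S3=41 S4=-9 blocked=[4]
Op 9: conn=72 S1=41 S2=21 S3=41 S4=-9 blocked=[4]
Op 10: conn=66 S1=41 S2=21 S3=41 S4=-15 blocked=[4]
Op 11: conn=66 S1=41 S2=33 S3=41 S4=-15 blocked=[4]
Op 12: conn=55 S1=41 S2=33 S3=30 S4=-15 blocked=[4]
Op 13: conn=38 S1=41 S2=33 S3=13 S4=-15 blocked=[4]
Op 14: conn=25 S1=41 S2=33 S3=0 S4=-15 blocked=[3, 4]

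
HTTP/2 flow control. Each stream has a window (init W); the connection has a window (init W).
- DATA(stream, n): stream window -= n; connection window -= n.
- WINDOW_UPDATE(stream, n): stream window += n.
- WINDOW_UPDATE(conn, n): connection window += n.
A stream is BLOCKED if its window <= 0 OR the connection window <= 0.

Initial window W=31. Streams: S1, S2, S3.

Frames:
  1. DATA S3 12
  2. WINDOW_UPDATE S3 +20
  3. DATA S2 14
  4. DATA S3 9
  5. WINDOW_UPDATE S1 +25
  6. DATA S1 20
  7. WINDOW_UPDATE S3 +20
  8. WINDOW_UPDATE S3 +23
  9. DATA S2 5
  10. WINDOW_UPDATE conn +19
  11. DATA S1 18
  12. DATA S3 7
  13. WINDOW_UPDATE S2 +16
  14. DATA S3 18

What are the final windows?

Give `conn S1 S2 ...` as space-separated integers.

Op 1: conn=19 S1=31 S2=31 S3=19 blocked=[]
Op 2: conn=19 S1=31 S2=31 S3=39 blocked=[]
Op 3: conn=5 S1=31 S2=17 S3=39 blocked=[]
Op 4: conn=-4 S1=31 S2=17 S3=30 blocked=[1, 2, 3]
Op 5: conn=-4 S1=56 S2=17 S3=30 blocked=[1, 2, 3]
Op 6: conn=-24 S1=36 S2=17 S3=30 blocked=[1, 2, 3]
Op 7: conn=-24 S1=36 S2=17 S3=50 blocked=[1, 2, 3]
Op 8: conn=-24 S1=36 S2=17 S3=73 blocked=[1, 2, 3]
Op 9: conn=-29 S1=36 S2=12 S3=73 blocked=[1, 2, 3]
Op 10: conn=-10 S1=36 S2=12 S3=73 blocked=[1, 2, 3]
Op 11: conn=-28 S1=18 S2=12 S3=73 blocked=[1, 2, 3]
Op 12: conn=-35 S1=18 S2=12 S3=66 blocked=[1, 2, 3]
Op 13: conn=-35 S1=18 S2=28 S3=66 blocked=[1, 2, 3]
Op 14: conn=-53 S1=18 S2=28 S3=48 blocked=[1, 2, 3]

Answer: -53 18 28 48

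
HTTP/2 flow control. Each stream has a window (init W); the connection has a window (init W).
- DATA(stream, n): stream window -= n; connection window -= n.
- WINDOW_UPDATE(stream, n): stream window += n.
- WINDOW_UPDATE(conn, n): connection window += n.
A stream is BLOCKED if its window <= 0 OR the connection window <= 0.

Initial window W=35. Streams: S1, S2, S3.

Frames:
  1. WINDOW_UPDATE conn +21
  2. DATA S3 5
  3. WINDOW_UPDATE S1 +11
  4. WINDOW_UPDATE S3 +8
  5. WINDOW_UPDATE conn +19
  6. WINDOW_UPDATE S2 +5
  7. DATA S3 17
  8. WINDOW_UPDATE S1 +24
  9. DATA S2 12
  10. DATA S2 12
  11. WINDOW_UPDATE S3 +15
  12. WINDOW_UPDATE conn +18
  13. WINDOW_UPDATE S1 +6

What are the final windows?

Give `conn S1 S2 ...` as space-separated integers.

Op 1: conn=56 S1=35 S2=35 S3=35 blocked=[]
Op 2: conn=51 S1=35 S2=35 S3=30 blocked=[]
Op 3: conn=51 S1=46 S2=35 S3=30 blocked=[]
Op 4: conn=51 S1=46 S2=35 S3=38 blocked=[]
Op 5: conn=70 S1=46 S2=35 S3=38 blocked=[]
Op 6: conn=70 S1=46 S2=40 S3=38 blocked=[]
Op 7: conn=53 S1=46 S2=40 S3=21 blocked=[]
Op 8: conn=53 S1=70 S2=40 S3=21 blocked=[]
Op 9: conn=41 S1=70 S2=28 S3=21 blocked=[]
Op 10: conn=29 S1=70 S2=16 S3=21 blocked=[]
Op 11: conn=29 S1=70 S2=16 S3=36 blocked=[]
Op 12: conn=47 S1=70 S2=16 S3=36 blocked=[]
Op 13: conn=47 S1=76 S2=16 S3=36 blocked=[]

Answer: 47 76 16 36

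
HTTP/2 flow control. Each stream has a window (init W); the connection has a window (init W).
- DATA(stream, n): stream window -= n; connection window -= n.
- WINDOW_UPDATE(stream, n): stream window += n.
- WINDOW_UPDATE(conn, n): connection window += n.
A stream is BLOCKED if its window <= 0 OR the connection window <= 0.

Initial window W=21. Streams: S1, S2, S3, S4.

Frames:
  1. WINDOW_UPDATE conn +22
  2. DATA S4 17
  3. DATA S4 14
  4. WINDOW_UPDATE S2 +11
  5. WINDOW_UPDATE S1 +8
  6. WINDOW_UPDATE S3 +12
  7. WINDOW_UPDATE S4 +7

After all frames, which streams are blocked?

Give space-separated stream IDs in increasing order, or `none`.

Answer: S4

Derivation:
Op 1: conn=43 S1=21 S2=21 S3=21 S4=21 blocked=[]
Op 2: conn=26 S1=21 S2=21 S3=21 S4=4 blocked=[]
Op 3: conn=12 S1=21 S2=21 S3=21 S4=-10 blocked=[4]
Op 4: conn=12 S1=21 S2=32 S3=21 S4=-10 blocked=[4]
Op 5: conn=12 S1=29 S2=32 S3=21 S4=-10 blocked=[4]
Op 6: conn=12 S1=29 S2=32 S3=33 S4=-10 blocked=[4]
Op 7: conn=12 S1=29 S2=32 S3=33 S4=-3 blocked=[4]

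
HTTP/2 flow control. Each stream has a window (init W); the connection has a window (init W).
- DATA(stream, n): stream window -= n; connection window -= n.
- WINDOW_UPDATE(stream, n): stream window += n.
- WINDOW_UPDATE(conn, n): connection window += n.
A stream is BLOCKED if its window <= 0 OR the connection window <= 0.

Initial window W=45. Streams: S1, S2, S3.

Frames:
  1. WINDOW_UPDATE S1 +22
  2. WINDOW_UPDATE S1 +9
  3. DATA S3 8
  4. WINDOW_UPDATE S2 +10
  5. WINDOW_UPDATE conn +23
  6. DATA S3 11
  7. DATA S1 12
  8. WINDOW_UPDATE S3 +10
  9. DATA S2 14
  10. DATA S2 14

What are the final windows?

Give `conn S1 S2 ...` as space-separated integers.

Op 1: conn=45 S1=67 S2=45 S3=45 blocked=[]
Op 2: conn=45 S1=76 S2=45 S3=45 blocked=[]
Op 3: conn=37 S1=76 S2=45 S3=37 blocked=[]
Op 4: conn=37 S1=76 S2=55 S3=37 blocked=[]
Op 5: conn=60 S1=76 S2=55 S3=37 blocked=[]
Op 6: conn=49 S1=76 S2=55 S3=26 blocked=[]
Op 7: conn=37 S1=64 S2=55 S3=26 blocked=[]
Op 8: conn=37 S1=64 S2=55 S3=36 blocked=[]
Op 9: conn=23 S1=64 S2=41 S3=36 blocked=[]
Op 10: conn=9 S1=64 S2=27 S3=36 blocked=[]

Answer: 9 64 27 36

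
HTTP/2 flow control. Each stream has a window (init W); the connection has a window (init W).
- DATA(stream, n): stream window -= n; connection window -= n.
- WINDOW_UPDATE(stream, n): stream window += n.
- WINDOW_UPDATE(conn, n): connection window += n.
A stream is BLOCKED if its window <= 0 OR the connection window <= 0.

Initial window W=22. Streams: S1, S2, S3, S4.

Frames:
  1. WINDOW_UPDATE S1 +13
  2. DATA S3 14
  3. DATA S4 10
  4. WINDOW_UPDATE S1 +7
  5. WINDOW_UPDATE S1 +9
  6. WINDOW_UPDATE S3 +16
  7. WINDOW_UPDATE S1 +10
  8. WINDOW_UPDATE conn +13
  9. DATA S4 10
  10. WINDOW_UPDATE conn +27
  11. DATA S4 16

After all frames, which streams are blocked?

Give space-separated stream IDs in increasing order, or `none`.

Op 1: conn=22 S1=35 S2=22 S3=22 S4=22 blocked=[]
Op 2: conn=8 S1=35 S2=22 S3=8 S4=22 blocked=[]
Op 3: conn=-2 S1=35 S2=22 S3=8 S4=12 blocked=[1, 2, 3, 4]
Op 4: conn=-2 S1=42 S2=22 S3=8 S4=12 blocked=[1, 2, 3, 4]
Op 5: conn=-2 S1=51 S2=22 S3=8 S4=12 blocked=[1, 2, 3, 4]
Op 6: conn=-2 S1=51 S2=22 S3=24 S4=12 blocked=[1, 2, 3, 4]
Op 7: conn=-2 S1=61 S2=22 S3=24 S4=12 blocked=[1, 2, 3, 4]
Op 8: conn=11 S1=61 S2=22 S3=24 S4=12 blocked=[]
Op 9: conn=1 S1=61 S2=22 S3=24 S4=2 blocked=[]
Op 10: conn=28 S1=61 S2=22 S3=24 S4=2 blocked=[]
Op 11: conn=12 S1=61 S2=22 S3=24 S4=-14 blocked=[4]

Answer: S4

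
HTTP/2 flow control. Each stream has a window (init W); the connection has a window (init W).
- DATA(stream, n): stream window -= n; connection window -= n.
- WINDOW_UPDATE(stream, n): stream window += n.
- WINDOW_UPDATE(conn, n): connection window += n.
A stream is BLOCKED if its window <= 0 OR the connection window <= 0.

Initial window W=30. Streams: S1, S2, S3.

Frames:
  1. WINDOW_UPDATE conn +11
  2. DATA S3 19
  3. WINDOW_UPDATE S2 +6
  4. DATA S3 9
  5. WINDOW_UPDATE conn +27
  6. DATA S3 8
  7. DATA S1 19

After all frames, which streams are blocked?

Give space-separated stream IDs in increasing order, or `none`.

Answer: S3

Derivation:
Op 1: conn=41 S1=30 S2=30 S3=30 blocked=[]
Op 2: conn=22 S1=30 S2=30 S3=11 blocked=[]
Op 3: conn=22 S1=30 S2=36 S3=11 blocked=[]
Op 4: conn=13 S1=30 S2=36 S3=2 blocked=[]
Op 5: conn=40 S1=30 S2=36 S3=2 blocked=[]
Op 6: conn=32 S1=30 S2=36 S3=-6 blocked=[3]
Op 7: conn=13 S1=11 S2=36 S3=-6 blocked=[3]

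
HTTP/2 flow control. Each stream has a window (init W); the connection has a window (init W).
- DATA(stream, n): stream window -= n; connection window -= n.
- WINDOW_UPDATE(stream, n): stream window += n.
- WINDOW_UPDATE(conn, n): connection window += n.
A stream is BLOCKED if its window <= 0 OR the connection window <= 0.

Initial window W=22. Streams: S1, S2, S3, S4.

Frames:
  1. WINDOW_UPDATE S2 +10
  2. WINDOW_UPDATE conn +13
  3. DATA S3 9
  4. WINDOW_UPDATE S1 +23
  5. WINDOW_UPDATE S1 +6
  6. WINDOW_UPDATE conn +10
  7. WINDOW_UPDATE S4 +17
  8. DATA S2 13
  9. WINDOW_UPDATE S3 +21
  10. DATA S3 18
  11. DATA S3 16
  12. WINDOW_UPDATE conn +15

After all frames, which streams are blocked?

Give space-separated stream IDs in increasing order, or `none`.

Op 1: conn=22 S1=22 S2=32 S3=22 S4=22 blocked=[]
Op 2: conn=35 S1=22 S2=32 S3=22 S4=22 blocked=[]
Op 3: conn=26 S1=22 S2=32 S3=13 S4=22 blocked=[]
Op 4: conn=26 S1=45 S2=32 S3=13 S4=22 blocked=[]
Op 5: conn=26 S1=51 S2=32 S3=13 S4=22 blocked=[]
Op 6: conn=36 S1=51 S2=32 S3=13 S4=22 blocked=[]
Op 7: conn=36 S1=51 S2=32 S3=13 S4=39 blocked=[]
Op 8: conn=23 S1=51 S2=19 S3=13 S4=39 blocked=[]
Op 9: conn=23 S1=51 S2=19 S3=34 S4=39 blocked=[]
Op 10: conn=5 S1=51 S2=19 S3=16 S4=39 blocked=[]
Op 11: conn=-11 S1=51 S2=19 S3=0 S4=39 blocked=[1, 2, 3, 4]
Op 12: conn=4 S1=51 S2=19 S3=0 S4=39 blocked=[3]

Answer: S3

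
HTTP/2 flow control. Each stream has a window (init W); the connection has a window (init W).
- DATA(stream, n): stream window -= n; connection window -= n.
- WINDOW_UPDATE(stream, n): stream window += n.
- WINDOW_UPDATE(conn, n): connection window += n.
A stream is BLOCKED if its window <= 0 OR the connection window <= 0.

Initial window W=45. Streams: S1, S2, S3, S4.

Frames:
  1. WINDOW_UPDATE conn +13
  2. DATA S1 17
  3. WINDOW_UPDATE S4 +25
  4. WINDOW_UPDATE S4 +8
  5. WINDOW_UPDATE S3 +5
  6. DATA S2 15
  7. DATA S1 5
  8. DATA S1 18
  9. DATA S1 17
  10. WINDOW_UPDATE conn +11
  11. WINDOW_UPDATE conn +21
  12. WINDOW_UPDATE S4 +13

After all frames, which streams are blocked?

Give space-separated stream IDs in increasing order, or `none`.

Op 1: conn=58 S1=45 S2=45 S3=45 S4=45 blocked=[]
Op 2: conn=41 S1=28 S2=45 S3=45 S4=45 blocked=[]
Op 3: conn=41 S1=28 S2=45 S3=45 S4=70 blocked=[]
Op 4: conn=41 S1=28 S2=45 S3=45 S4=78 blocked=[]
Op 5: conn=41 S1=28 S2=45 S3=50 S4=78 blocked=[]
Op 6: conn=26 S1=28 S2=30 S3=50 S4=78 blocked=[]
Op 7: conn=21 S1=23 S2=30 S3=50 S4=78 blocked=[]
Op 8: conn=3 S1=5 S2=30 S3=50 S4=78 blocked=[]
Op 9: conn=-14 S1=-12 S2=30 S3=50 S4=78 blocked=[1, 2, 3, 4]
Op 10: conn=-3 S1=-12 S2=30 S3=50 S4=78 blocked=[1, 2, 3, 4]
Op 11: conn=18 S1=-12 S2=30 S3=50 S4=78 blocked=[1]
Op 12: conn=18 S1=-12 S2=30 S3=50 S4=91 blocked=[1]

Answer: S1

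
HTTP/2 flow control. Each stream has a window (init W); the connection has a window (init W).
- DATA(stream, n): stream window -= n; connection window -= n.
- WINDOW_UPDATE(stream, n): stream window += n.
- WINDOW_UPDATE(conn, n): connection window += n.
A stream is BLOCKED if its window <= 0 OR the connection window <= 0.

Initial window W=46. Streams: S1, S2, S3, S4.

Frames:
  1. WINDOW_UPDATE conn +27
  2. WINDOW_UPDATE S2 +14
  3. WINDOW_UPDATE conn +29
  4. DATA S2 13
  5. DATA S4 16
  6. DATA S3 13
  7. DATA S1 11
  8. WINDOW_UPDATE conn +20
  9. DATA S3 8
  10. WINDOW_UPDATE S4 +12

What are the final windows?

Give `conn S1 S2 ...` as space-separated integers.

Answer: 61 35 47 25 42

Derivation:
Op 1: conn=73 S1=46 S2=46 S3=46 S4=46 blocked=[]
Op 2: conn=73 S1=46 S2=60 S3=46 S4=46 blocked=[]
Op 3: conn=102 S1=46 S2=60 S3=46 S4=46 blocked=[]
Op 4: conn=89 S1=46 S2=47 S3=46 S4=46 blocked=[]
Op 5: conn=73 S1=46 S2=47 S3=46 S4=30 blocked=[]
Op 6: conn=60 S1=46 S2=47 S3=33 S4=30 blocked=[]
Op 7: conn=49 S1=35 S2=47 S3=33 S4=30 blocked=[]
Op 8: conn=69 S1=35 S2=47 S3=33 S4=30 blocked=[]
Op 9: conn=61 S1=35 S2=47 S3=25 S4=30 blocked=[]
Op 10: conn=61 S1=35 S2=47 S3=25 S4=42 blocked=[]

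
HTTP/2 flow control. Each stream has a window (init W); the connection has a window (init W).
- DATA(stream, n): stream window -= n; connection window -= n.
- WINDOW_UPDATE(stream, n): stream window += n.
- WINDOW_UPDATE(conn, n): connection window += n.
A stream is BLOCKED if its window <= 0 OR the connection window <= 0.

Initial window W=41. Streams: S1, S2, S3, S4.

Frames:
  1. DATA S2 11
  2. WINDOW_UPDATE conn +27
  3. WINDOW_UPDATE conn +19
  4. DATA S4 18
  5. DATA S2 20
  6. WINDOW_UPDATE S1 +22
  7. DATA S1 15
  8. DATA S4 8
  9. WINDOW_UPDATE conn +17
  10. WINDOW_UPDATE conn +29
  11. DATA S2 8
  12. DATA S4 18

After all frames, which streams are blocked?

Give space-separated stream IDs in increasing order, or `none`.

Op 1: conn=30 S1=41 S2=30 S3=41 S4=41 blocked=[]
Op 2: conn=57 S1=41 S2=30 S3=41 S4=41 blocked=[]
Op 3: conn=76 S1=41 S2=30 S3=41 S4=41 blocked=[]
Op 4: conn=58 S1=41 S2=30 S3=41 S4=23 blocked=[]
Op 5: conn=38 S1=41 S2=10 S3=41 S4=23 blocked=[]
Op 6: conn=38 S1=63 S2=10 S3=41 S4=23 blocked=[]
Op 7: conn=23 S1=48 S2=10 S3=41 S4=23 blocked=[]
Op 8: conn=15 S1=48 S2=10 S3=41 S4=15 blocked=[]
Op 9: conn=32 S1=48 S2=10 S3=41 S4=15 blocked=[]
Op 10: conn=61 S1=48 S2=10 S3=41 S4=15 blocked=[]
Op 11: conn=53 S1=48 S2=2 S3=41 S4=15 blocked=[]
Op 12: conn=35 S1=48 S2=2 S3=41 S4=-3 blocked=[4]

Answer: S4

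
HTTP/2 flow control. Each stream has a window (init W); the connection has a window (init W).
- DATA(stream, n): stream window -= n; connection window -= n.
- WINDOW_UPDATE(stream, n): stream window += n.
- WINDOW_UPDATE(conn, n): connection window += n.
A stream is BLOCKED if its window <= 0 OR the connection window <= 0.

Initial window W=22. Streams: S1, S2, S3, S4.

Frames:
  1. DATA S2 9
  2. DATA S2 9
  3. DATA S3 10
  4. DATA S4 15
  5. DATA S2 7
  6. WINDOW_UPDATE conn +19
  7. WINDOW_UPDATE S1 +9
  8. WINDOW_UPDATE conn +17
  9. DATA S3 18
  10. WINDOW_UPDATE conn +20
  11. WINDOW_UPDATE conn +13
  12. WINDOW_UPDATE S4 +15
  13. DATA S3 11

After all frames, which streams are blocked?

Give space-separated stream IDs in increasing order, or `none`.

Op 1: conn=13 S1=22 S2=13 S3=22 S4=22 blocked=[]
Op 2: conn=4 S1=22 S2=4 S3=22 S4=22 blocked=[]
Op 3: conn=-6 S1=22 S2=4 S3=12 S4=22 blocked=[1, 2, 3, 4]
Op 4: conn=-21 S1=22 S2=4 S3=12 S4=7 blocked=[1, 2, 3, 4]
Op 5: conn=-28 S1=22 S2=-3 S3=12 S4=7 blocked=[1, 2, 3, 4]
Op 6: conn=-9 S1=22 S2=-3 S3=12 S4=7 blocked=[1, 2, 3, 4]
Op 7: conn=-9 S1=31 S2=-3 S3=12 S4=7 blocked=[1, 2, 3, 4]
Op 8: conn=8 S1=31 S2=-3 S3=12 S4=7 blocked=[2]
Op 9: conn=-10 S1=31 S2=-3 S3=-6 S4=7 blocked=[1, 2, 3, 4]
Op 10: conn=10 S1=31 S2=-3 S3=-6 S4=7 blocked=[2, 3]
Op 11: conn=23 S1=31 S2=-3 S3=-6 S4=7 blocked=[2, 3]
Op 12: conn=23 S1=31 S2=-3 S3=-6 S4=22 blocked=[2, 3]
Op 13: conn=12 S1=31 S2=-3 S3=-17 S4=22 blocked=[2, 3]

Answer: S2 S3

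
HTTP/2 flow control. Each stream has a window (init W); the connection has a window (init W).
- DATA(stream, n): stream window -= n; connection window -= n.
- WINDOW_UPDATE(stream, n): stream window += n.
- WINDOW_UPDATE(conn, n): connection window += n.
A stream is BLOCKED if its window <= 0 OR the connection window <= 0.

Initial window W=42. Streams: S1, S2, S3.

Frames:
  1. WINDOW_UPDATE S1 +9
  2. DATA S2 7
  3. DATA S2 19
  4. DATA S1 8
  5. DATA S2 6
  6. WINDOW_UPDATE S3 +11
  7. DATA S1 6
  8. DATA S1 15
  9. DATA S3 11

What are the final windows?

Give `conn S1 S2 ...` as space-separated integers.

Op 1: conn=42 S1=51 S2=42 S3=42 blocked=[]
Op 2: conn=35 S1=51 S2=35 S3=42 blocked=[]
Op 3: conn=16 S1=51 S2=16 S3=42 blocked=[]
Op 4: conn=8 S1=43 S2=16 S3=42 blocked=[]
Op 5: conn=2 S1=43 S2=10 S3=42 blocked=[]
Op 6: conn=2 S1=43 S2=10 S3=53 blocked=[]
Op 7: conn=-4 S1=37 S2=10 S3=53 blocked=[1, 2, 3]
Op 8: conn=-19 S1=22 S2=10 S3=53 blocked=[1, 2, 3]
Op 9: conn=-30 S1=22 S2=10 S3=42 blocked=[1, 2, 3]

Answer: -30 22 10 42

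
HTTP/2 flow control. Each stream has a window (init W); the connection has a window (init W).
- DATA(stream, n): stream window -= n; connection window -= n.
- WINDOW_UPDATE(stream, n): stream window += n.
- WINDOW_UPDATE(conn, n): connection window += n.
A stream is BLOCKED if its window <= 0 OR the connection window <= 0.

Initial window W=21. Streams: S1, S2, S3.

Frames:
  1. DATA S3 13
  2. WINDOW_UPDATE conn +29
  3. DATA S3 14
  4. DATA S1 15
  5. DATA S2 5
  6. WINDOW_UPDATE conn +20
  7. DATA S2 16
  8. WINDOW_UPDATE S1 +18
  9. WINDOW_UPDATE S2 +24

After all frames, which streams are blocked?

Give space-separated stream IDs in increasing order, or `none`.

Op 1: conn=8 S1=21 S2=21 S3=8 blocked=[]
Op 2: conn=37 S1=21 S2=21 S3=8 blocked=[]
Op 3: conn=23 S1=21 S2=21 S3=-6 blocked=[3]
Op 4: conn=8 S1=6 S2=21 S3=-6 blocked=[3]
Op 5: conn=3 S1=6 S2=16 S3=-6 blocked=[3]
Op 6: conn=23 S1=6 S2=16 S3=-6 blocked=[3]
Op 7: conn=7 S1=6 S2=0 S3=-6 blocked=[2, 3]
Op 8: conn=7 S1=24 S2=0 S3=-6 blocked=[2, 3]
Op 9: conn=7 S1=24 S2=24 S3=-6 blocked=[3]

Answer: S3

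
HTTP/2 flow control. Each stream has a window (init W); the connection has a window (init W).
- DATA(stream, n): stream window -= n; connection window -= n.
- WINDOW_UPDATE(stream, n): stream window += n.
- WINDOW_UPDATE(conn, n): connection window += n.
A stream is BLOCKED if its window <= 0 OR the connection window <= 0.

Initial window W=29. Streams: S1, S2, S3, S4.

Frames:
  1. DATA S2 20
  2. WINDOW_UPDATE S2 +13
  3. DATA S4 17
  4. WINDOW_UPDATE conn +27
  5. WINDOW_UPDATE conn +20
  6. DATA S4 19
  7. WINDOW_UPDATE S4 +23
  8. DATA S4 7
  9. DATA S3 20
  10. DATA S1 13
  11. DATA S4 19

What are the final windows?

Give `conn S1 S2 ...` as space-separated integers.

Op 1: conn=9 S1=29 S2=9 S3=29 S4=29 blocked=[]
Op 2: conn=9 S1=29 S2=22 S3=29 S4=29 blocked=[]
Op 3: conn=-8 S1=29 S2=22 S3=29 S4=12 blocked=[1, 2, 3, 4]
Op 4: conn=19 S1=29 S2=22 S3=29 S4=12 blocked=[]
Op 5: conn=39 S1=29 S2=22 S3=29 S4=12 blocked=[]
Op 6: conn=20 S1=29 S2=22 S3=29 S4=-7 blocked=[4]
Op 7: conn=20 S1=29 S2=22 S3=29 S4=16 blocked=[]
Op 8: conn=13 S1=29 S2=22 S3=29 S4=9 blocked=[]
Op 9: conn=-7 S1=29 S2=22 S3=9 S4=9 blocked=[1, 2, 3, 4]
Op 10: conn=-20 S1=16 S2=22 S3=9 S4=9 blocked=[1, 2, 3, 4]
Op 11: conn=-39 S1=16 S2=22 S3=9 S4=-10 blocked=[1, 2, 3, 4]

Answer: -39 16 22 9 -10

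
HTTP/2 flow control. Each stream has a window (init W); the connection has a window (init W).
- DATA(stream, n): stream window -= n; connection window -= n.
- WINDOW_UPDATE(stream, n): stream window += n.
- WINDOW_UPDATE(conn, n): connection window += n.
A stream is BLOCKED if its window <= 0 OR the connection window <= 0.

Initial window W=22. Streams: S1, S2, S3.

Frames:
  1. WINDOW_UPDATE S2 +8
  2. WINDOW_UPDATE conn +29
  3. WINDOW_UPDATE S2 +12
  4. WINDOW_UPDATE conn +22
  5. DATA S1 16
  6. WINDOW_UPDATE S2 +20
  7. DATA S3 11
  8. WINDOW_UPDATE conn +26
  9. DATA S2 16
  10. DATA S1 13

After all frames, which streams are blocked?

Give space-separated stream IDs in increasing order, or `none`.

Op 1: conn=22 S1=22 S2=30 S3=22 blocked=[]
Op 2: conn=51 S1=22 S2=30 S3=22 blocked=[]
Op 3: conn=51 S1=22 S2=42 S3=22 blocked=[]
Op 4: conn=73 S1=22 S2=42 S3=22 blocked=[]
Op 5: conn=57 S1=6 S2=42 S3=22 blocked=[]
Op 6: conn=57 S1=6 S2=62 S3=22 blocked=[]
Op 7: conn=46 S1=6 S2=62 S3=11 blocked=[]
Op 8: conn=72 S1=6 S2=62 S3=11 blocked=[]
Op 9: conn=56 S1=6 S2=46 S3=11 blocked=[]
Op 10: conn=43 S1=-7 S2=46 S3=11 blocked=[1]

Answer: S1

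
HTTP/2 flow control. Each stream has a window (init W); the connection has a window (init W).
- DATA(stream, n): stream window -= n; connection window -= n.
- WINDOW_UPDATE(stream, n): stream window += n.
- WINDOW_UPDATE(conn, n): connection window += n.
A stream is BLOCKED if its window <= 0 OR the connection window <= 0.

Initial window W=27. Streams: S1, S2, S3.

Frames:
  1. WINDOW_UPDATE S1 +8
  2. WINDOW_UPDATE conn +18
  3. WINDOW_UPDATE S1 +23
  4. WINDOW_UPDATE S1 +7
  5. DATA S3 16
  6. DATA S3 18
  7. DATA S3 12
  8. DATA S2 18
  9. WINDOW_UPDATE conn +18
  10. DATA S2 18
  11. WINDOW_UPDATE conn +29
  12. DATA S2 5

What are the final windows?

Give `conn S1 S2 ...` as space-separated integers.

Answer: 5 65 -14 -19

Derivation:
Op 1: conn=27 S1=35 S2=27 S3=27 blocked=[]
Op 2: conn=45 S1=35 S2=27 S3=27 blocked=[]
Op 3: conn=45 S1=58 S2=27 S3=27 blocked=[]
Op 4: conn=45 S1=65 S2=27 S3=27 blocked=[]
Op 5: conn=29 S1=65 S2=27 S3=11 blocked=[]
Op 6: conn=11 S1=65 S2=27 S3=-7 blocked=[3]
Op 7: conn=-1 S1=65 S2=27 S3=-19 blocked=[1, 2, 3]
Op 8: conn=-19 S1=65 S2=9 S3=-19 blocked=[1, 2, 3]
Op 9: conn=-1 S1=65 S2=9 S3=-19 blocked=[1, 2, 3]
Op 10: conn=-19 S1=65 S2=-9 S3=-19 blocked=[1, 2, 3]
Op 11: conn=10 S1=65 S2=-9 S3=-19 blocked=[2, 3]
Op 12: conn=5 S1=65 S2=-14 S3=-19 blocked=[2, 3]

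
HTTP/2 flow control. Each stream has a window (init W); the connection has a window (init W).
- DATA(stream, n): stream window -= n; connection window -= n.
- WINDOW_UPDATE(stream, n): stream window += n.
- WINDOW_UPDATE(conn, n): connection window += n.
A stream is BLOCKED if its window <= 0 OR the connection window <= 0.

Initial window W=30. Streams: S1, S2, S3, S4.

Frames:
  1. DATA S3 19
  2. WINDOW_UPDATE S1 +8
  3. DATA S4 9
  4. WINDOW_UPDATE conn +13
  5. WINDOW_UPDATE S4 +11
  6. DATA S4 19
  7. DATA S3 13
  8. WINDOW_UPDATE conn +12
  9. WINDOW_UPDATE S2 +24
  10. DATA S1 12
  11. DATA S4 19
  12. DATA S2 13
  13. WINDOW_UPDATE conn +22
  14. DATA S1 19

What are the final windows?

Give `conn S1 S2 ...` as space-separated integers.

Answer: -46 7 41 -2 -6

Derivation:
Op 1: conn=11 S1=30 S2=30 S3=11 S4=30 blocked=[]
Op 2: conn=11 S1=38 S2=30 S3=11 S4=30 blocked=[]
Op 3: conn=2 S1=38 S2=30 S3=11 S4=21 blocked=[]
Op 4: conn=15 S1=38 S2=30 S3=11 S4=21 blocked=[]
Op 5: conn=15 S1=38 S2=30 S3=11 S4=32 blocked=[]
Op 6: conn=-4 S1=38 S2=30 S3=11 S4=13 blocked=[1, 2, 3, 4]
Op 7: conn=-17 S1=38 S2=30 S3=-2 S4=13 blocked=[1, 2, 3, 4]
Op 8: conn=-5 S1=38 S2=30 S3=-2 S4=13 blocked=[1, 2, 3, 4]
Op 9: conn=-5 S1=38 S2=54 S3=-2 S4=13 blocked=[1, 2, 3, 4]
Op 10: conn=-17 S1=26 S2=54 S3=-2 S4=13 blocked=[1, 2, 3, 4]
Op 11: conn=-36 S1=26 S2=54 S3=-2 S4=-6 blocked=[1, 2, 3, 4]
Op 12: conn=-49 S1=26 S2=41 S3=-2 S4=-6 blocked=[1, 2, 3, 4]
Op 13: conn=-27 S1=26 S2=41 S3=-2 S4=-6 blocked=[1, 2, 3, 4]
Op 14: conn=-46 S1=7 S2=41 S3=-2 S4=-6 blocked=[1, 2, 3, 4]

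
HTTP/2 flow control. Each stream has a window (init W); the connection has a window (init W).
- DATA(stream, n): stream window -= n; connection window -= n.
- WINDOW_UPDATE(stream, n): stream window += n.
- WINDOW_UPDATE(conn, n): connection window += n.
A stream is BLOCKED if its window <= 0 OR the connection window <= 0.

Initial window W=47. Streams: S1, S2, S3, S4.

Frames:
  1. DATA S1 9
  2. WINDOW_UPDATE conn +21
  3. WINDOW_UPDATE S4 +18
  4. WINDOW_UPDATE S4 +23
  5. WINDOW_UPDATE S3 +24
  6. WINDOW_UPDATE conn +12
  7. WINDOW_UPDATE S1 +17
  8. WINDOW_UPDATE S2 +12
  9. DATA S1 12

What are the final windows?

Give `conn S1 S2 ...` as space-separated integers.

Op 1: conn=38 S1=38 S2=47 S3=47 S4=47 blocked=[]
Op 2: conn=59 S1=38 S2=47 S3=47 S4=47 blocked=[]
Op 3: conn=59 S1=38 S2=47 S3=47 S4=65 blocked=[]
Op 4: conn=59 S1=38 S2=47 S3=47 S4=88 blocked=[]
Op 5: conn=59 S1=38 S2=47 S3=71 S4=88 blocked=[]
Op 6: conn=71 S1=38 S2=47 S3=71 S4=88 blocked=[]
Op 7: conn=71 S1=55 S2=47 S3=71 S4=88 blocked=[]
Op 8: conn=71 S1=55 S2=59 S3=71 S4=88 blocked=[]
Op 9: conn=59 S1=43 S2=59 S3=71 S4=88 blocked=[]

Answer: 59 43 59 71 88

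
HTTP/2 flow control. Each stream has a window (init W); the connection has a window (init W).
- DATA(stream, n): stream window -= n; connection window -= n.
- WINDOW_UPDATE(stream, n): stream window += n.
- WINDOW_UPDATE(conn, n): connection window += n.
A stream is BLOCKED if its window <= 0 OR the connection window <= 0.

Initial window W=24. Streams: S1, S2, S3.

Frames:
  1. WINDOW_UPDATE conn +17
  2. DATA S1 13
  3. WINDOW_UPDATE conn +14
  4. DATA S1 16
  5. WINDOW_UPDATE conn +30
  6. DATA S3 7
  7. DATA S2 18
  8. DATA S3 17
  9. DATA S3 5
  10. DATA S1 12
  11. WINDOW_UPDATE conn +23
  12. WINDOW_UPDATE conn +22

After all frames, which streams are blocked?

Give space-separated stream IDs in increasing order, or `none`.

Op 1: conn=41 S1=24 S2=24 S3=24 blocked=[]
Op 2: conn=28 S1=11 S2=24 S3=24 blocked=[]
Op 3: conn=42 S1=11 S2=24 S3=24 blocked=[]
Op 4: conn=26 S1=-5 S2=24 S3=24 blocked=[1]
Op 5: conn=56 S1=-5 S2=24 S3=24 blocked=[1]
Op 6: conn=49 S1=-5 S2=24 S3=17 blocked=[1]
Op 7: conn=31 S1=-5 S2=6 S3=17 blocked=[1]
Op 8: conn=14 S1=-5 S2=6 S3=0 blocked=[1, 3]
Op 9: conn=9 S1=-5 S2=6 S3=-5 blocked=[1, 3]
Op 10: conn=-3 S1=-17 S2=6 S3=-5 blocked=[1, 2, 3]
Op 11: conn=20 S1=-17 S2=6 S3=-5 blocked=[1, 3]
Op 12: conn=42 S1=-17 S2=6 S3=-5 blocked=[1, 3]

Answer: S1 S3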